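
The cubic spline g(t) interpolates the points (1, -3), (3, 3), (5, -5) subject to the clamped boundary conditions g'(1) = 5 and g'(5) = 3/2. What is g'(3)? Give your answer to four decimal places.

-2.3750

Write M_i for g''(x_i). With h_i = 2, 2 and divided differences Δ_i = 3, -4, the continuity of g' gives the tridiagonal system
  2·M_0 + 8·M_1 + 2·M_2 = 6(Δ_1 - Δ_0) = -42
Clamped end conditions give two more equations: 2h_0·M_0 + h_0·M_1 = 6(Δ_0 - g'(1)) = -12 and h_1·M_1 + 2h_1·M_2 = 6(g'(5) - Δ_1) = 33.
Solving the tridiagonal system: M_0 = 11/8, M_1 = -35/4, M_2 = 101/8.
On [3, 5], g'(t) = b_1 + 2c_1·(t - 3) + 3d_1·(t - 3)² with b_1 = Δ_1 - h_1(2M_1 + M_2)/6 = -19/8, c_1 = M_1/2 = -35/8, d_1 = (M_2 - M_1)/(6h_1) = 57/32. So g'(3) = -19/8.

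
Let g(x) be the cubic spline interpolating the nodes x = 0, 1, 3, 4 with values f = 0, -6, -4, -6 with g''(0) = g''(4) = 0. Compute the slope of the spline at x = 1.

With M_i denoting the second derivative at x_i, h_i = 1, 2, 1, and Δ_i = (y_(i+1) − y_i)/h_i = -6, 1, -2:
  1·M_0 + 6·M_1 + 2·M_2 = 6(Δ_1 - Δ_0) = 42
  2·M_1 + 6·M_2 + 1·M_3 = 6(Δ_2 - Δ_1) = -18
Natural end conditions: M_0 = M_3 = 0.
Solving: M_0 = 0, M_1 = 9, M_2 = -6, M_3 = 0.
On [1, 3], g'(x) = b_1 + 2c_1·(x - 1) + 3d_1·(x - 1)² with b_1 = Δ_1 - h_1(2M_1 + M_2)/6 = -3, c_1 = M_1/2 = 9/2, d_1 = (M_2 - M_1)/(6h_1) = -5/4. So g'(1) = -3.

-3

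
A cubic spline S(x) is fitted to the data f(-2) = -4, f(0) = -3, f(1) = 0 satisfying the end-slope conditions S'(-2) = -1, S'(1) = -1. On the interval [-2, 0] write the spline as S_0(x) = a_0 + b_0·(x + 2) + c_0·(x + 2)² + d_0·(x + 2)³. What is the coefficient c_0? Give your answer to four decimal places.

-0.1250

Write σ_i for S''(x_i). With h_i = 2, 1 and divided differences Δ_i = 1/2, 3, the continuity of S' gives the tridiagonal system
  2·σ_0 + 6·σ_1 + 1·σ_2 = 6(Δ_1 - Δ_0) = 15
Clamped end conditions give two more equations: 2h_0·σ_0 + h_0·σ_1 = 6(Δ_0 - S'(-2)) = 9 and h_1·σ_1 + 2h_1·σ_2 = 6(S'(1) - Δ_1) = -24.
Hence σ_0 = -1/4, σ_1 = 5, σ_2 = -29/2.
On [-2, 0], with S_0(x) = a_0 + b_0·(x + 2) + c_0·(x + 2)² + d_0·(x + 2)³: c_0 = σ_0/2 = -1/8, d_0 = (σ_1 - σ_0)/(6h_0) = 7/16, b_0 = Δ_0 - h_0(2σ_0 + σ_1)/6 = -1.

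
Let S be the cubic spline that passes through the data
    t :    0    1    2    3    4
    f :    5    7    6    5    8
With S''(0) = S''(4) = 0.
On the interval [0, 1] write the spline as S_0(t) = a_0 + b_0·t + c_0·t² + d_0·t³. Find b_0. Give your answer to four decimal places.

Put σ_i = S'' at the i-th knot. Here h = (1, 1, 1, 1) and Δ = (2, -1, -1, 3), so the interior equations h_(i-1)·σ_(i-1) + 2(h_(i-1)+h_i)·σ_i + h_i·σ_(i+1) = 6(Δ_i − Δ_(i-1)) read
  1·σ_0 + 4·σ_1 + 1·σ_2 = 6(Δ_1 - Δ_0) = -18
  1·σ_1 + 4·σ_2 + 1·σ_3 = 6(Δ_2 - Δ_1) = 0
  1·σ_2 + 4·σ_3 + 1·σ_4 = 6(Δ_3 - Δ_2) = 24
Natural end conditions: σ_0 = σ_4 = 0.
Solving: σ_0 = 0, σ_1 = -123/28, σ_2 = -3/7, σ_3 = 171/28, σ_4 = 0.
On [0, 1], with S_0(t) = a_0 + b_0·t + c_0·t² + d_0·t³: c_0 = σ_0/2 = 0, d_0 = (σ_1 - σ_0)/(6h_0) = -41/56, b_0 = Δ_0 - h_0(2σ_0 + σ_1)/6 = 153/56.

2.7321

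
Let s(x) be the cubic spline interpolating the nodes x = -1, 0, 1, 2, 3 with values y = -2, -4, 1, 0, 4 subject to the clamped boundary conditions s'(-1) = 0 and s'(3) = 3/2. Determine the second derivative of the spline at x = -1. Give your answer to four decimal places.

-15.3750

Put m_i = s'' at the i-th knot. Here h = (1, 1, 1, 1) and Δ = (-2, 5, -1, 4), so the interior equations h_(i-1)·m_(i-1) + 2(h_(i-1)+h_i)·m_i + h_i·m_(i+1) = 6(Δ_i − Δ_(i-1)) read
  1·m_0 + 4·m_1 + 1·m_2 = 6(Δ_1 - Δ_0) = 42
  1·m_1 + 4·m_2 + 1·m_3 = 6(Δ_2 - Δ_1) = -36
  1·m_2 + 4·m_3 + 1·m_4 = 6(Δ_3 - Δ_2) = 30
Clamped end conditions give two more equations: 2h_0·m_0 + h_0·m_1 = 6(Δ_0 - s'(-1)) = -12 and h_3·m_3 + 2h_3·m_4 = 6(s'(3) - Δ_3) = -15.
Forward elimination and back-substitution give m_0 = -123/8, m_1 = 75/4, m_2 = -141/8, m_3 = 63/4, m_4 = -123/8.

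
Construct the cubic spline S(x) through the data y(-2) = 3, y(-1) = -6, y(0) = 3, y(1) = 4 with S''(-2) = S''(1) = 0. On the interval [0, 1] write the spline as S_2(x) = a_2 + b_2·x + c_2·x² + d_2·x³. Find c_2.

-10

Let m_i = S''(x_i). Step sizes h_i = 1, 1, 1; slopes of the chords Δ_i = (y_(i+1) - y_i)/h_i = -9, 9, 1.
  1·m_0 + 4·m_1 + 1·m_2 = 6(Δ_1 - Δ_0) = 108
  1·m_1 + 4·m_2 + 1·m_3 = 6(Δ_2 - Δ_1) = -48
Natural end conditions: m_0 = m_3 = 0.
Solving the tridiagonal system: m_0 = 0, m_1 = 32, m_2 = -20, m_3 = 0.
On [0, 1], with S_2(x) = a_2 + b_2·x + c_2·x² + d_2·x³: c_2 = m_2/2 = -10, d_2 = (m_3 - m_2)/(6h_2) = 10/3, b_2 = Δ_2 - h_2(2m_2 + m_3)/6 = 23/3.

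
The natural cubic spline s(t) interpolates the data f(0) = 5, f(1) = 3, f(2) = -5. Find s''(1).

Write M_i for s''(x_i). With h_i = 1, 1 and divided differences Δ_i = -2, -8, the continuity of s' gives the tridiagonal system
  1·M_0 + 4·M_1 + 1·M_2 = 6(Δ_1 - Δ_0) = -36
Natural end conditions: M_0 = M_2 = 0.
Hence M_0 = 0, M_1 = -9, M_2 = 0.

-9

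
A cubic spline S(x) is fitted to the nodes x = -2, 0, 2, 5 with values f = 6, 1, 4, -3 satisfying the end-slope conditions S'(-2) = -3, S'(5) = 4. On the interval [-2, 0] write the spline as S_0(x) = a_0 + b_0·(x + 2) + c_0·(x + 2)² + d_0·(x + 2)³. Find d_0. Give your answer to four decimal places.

0.5574

Write m_i for S''(x_i). With h_i = 2, 2, 3 and divided differences Δ_i = -5/2, 3/2, -7/3, the continuity of S' gives the tridiagonal system
  2·m_0 + 8·m_1 + 2·m_2 = 6(Δ_1 - Δ_0) = 24
  2·m_1 + 10·m_2 + 3·m_3 = 6(Δ_2 - Δ_1) = -23
Clamped end conditions give two more equations: 2h_0·m_0 + h_0·m_1 = 6(Δ_0 - S'(-2)) = 3 and h_2·m_2 + 2h_2·m_3 = 6(S'(5) - Δ_2) = 38.
Forward elimination and back-substitution give m_0 = -64/37, m_1 = 367/74, m_2 = -226/37, m_3 = 1042/111.
On [-2, 0], with S_0(x) = a_0 + b_0·(x + 2) + c_0·(x + 2)² + d_0·(x + 2)³: c_0 = m_0/2 = -32/37, d_0 = (m_1 - m_0)/(6h_0) = 165/296, b_0 = Δ_0 - h_0(2m_0 + m_1)/6 = -3.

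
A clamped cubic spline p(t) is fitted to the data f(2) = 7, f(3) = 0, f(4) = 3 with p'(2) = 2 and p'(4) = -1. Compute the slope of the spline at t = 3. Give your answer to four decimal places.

Write σ_i for p''(x_i). With h_i = 1, 1 and divided differences Δ_i = -7, 3, the continuity of p' gives the tridiagonal system
  1·σ_0 + 4·σ_1 + 1·σ_2 = 6(Δ_1 - Δ_0) = 60
Clamped end conditions give two more equations: 2h_0·σ_0 + h_0·σ_1 = 6(Δ_0 - p'(2)) = -54 and h_1·σ_1 + 2h_1·σ_2 = 6(p'(4) - Δ_1) = -24.
Solving the tridiagonal system: σ_0 = -87/2, σ_1 = 33, σ_2 = -57/2.
On [3, 4], p'(t) = b_1 + 2c_1·(t - 3) + 3d_1·(t - 3)² with b_1 = Δ_1 - h_1(2σ_1 + σ_2)/6 = -13/4, c_1 = σ_1/2 = 33/2, d_1 = (σ_2 - σ_1)/(6h_1) = -41/4. So p'(3) = -13/4.

-3.2500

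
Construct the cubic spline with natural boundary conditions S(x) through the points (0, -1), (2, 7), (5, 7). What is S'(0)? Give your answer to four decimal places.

Write M_i for S''(x_i). With h_i = 2, 3 and divided differences Δ_i = 4, 0, the continuity of S' gives the tridiagonal system
  2·M_0 + 10·M_1 + 3·M_2 = 6(Δ_1 - Δ_0) = -24
Natural end conditions: M_0 = M_2 = 0.
Solving the tridiagonal system: M_0 = 0, M_1 = -12/5, M_2 = 0.
On [0, 2], S'(x) = b_0 + 2c_0·x + 3d_0·x² with b_0 = Δ_0 - h_0(2M_0 + M_1)/6 = 24/5, c_0 = M_0/2 = 0, d_0 = (M_1 - M_0)/(6h_0) = -1/5. So S'(0) = 24/5.

4.8000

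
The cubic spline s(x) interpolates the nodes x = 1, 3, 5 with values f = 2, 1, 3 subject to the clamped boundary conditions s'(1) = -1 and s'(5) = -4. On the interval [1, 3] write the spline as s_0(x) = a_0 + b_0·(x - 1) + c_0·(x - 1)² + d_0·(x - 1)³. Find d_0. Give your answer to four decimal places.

Put m_i = s'' at the i-th knot. Here h = (2, 2) and Δ = (-1/2, 1), so the interior equations h_(i-1)·m_(i-1) + 2(h_(i-1)+h_i)·m_i + h_i·m_(i+1) = 6(Δ_i − Δ_(i-1)) read
  2·m_0 + 8·m_1 + 2·m_2 = 6(Δ_1 - Δ_0) = 9
Clamped end conditions give two more equations: 2h_0·m_0 + h_0·m_1 = 6(Δ_0 - s'(1)) = 3 and h_1·m_1 + 2h_1·m_2 = 6(s'(5) - Δ_1) = -30.
Hence m_0 = -9/8, m_1 = 15/4, m_2 = -75/8.
On [1, 3], with s_0(x) = a_0 + b_0·(x - 1) + c_0·(x - 1)² + d_0·(x - 1)³: c_0 = m_0/2 = -9/16, d_0 = (m_1 - m_0)/(6h_0) = 13/32, b_0 = Δ_0 - h_0(2m_0 + m_1)/6 = -1.

0.4063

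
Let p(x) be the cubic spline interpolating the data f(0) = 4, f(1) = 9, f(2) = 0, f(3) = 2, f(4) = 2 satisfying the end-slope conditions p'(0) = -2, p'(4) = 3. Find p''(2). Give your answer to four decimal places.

29.7500

Let σ_i = p''(x_i). Step sizes h_i = 1, 1, 1, 1; slopes of the chords Δ_i = (y_(i+1) - y_i)/h_i = 5, -9, 2, 0.
  1·σ_0 + 4·σ_1 + 1·σ_2 = 6(Δ_1 - Δ_0) = -84
  1·σ_1 + 4·σ_2 + 1·σ_3 = 6(Δ_2 - Δ_1) = 66
  1·σ_2 + 4·σ_3 + 1·σ_4 = 6(Δ_3 - Δ_2) = -12
Clamped end conditions give two more equations: 2h_0·σ_0 + h_0·σ_1 = 6(Δ_0 - p'(0)) = 42 and h_3·σ_3 + 2h_3·σ_4 = 6(p'(4) - Δ_3) = 18.
Solving the tridiagonal system: σ_0 = 161/4, σ_1 = -77/2, σ_2 = 119/4, σ_3 = -29/2, σ_4 = 65/4.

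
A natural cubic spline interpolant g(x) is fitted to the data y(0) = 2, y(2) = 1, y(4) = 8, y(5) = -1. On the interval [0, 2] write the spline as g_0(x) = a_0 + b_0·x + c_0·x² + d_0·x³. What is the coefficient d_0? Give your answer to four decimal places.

With M_i denoting the second derivative at x_i, h_i = 2, 2, 1, and Δ_i = (y_(i+1) − y_i)/h_i = -1/2, 7/2, -9:
  2·M_0 + 8·M_1 + 2·M_2 = 6(Δ_1 - Δ_0) = 24
  2·M_1 + 6·M_2 + 1·M_3 = 6(Δ_2 - Δ_1) = -75
Natural end conditions: M_0 = M_3 = 0.
Hence M_0 = 0, M_1 = 147/22, M_2 = -162/11, M_3 = 0.
On [0, 2], with g_0(x) = a_0 + b_0·x + c_0·x² + d_0·x³: c_0 = M_0/2 = 0, d_0 = (M_1 - M_0)/(6h_0) = 49/88, b_0 = Δ_0 - h_0(2M_0 + M_1)/6 = -30/11.

0.5568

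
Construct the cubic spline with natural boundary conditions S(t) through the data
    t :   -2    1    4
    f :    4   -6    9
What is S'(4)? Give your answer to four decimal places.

7.0833

Put m_i = S'' at the i-th knot. Here h = (3, 3) and Δ = (-10/3, 5), so the interior equations h_(i-1)·m_(i-1) + 2(h_(i-1)+h_i)·m_i + h_i·m_(i+1) = 6(Δ_i − Δ_(i-1)) read
  3·m_0 + 12·m_1 + 3·m_2 = 6(Δ_1 - Δ_0) = 50
Natural end conditions: m_0 = m_2 = 0.
Solving: m_0 = 0, m_1 = 25/6, m_2 = 0.
On [1, 4], S'(t) = b_1 + 2c_1·(t - 1) + 3d_1·(t - 1)² with b_1 = Δ_1 - h_1(2m_1 + m_2)/6 = 5/6, c_1 = m_1/2 = 25/12, d_1 = (m_2 - m_1)/(6h_1) = -25/108. So S'(4) = 85/12.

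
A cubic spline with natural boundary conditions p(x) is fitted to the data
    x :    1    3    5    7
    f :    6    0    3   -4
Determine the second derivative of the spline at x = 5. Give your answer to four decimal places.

-4.9000

Put M_i = p'' at the i-th knot. Here h = (2, 2, 2) and Δ = (-3, 3/2, -7/2), so the interior equations h_(i-1)·M_(i-1) + 2(h_(i-1)+h_i)·M_i + h_i·M_(i+1) = 6(Δ_i − Δ_(i-1)) read
  2·M_0 + 8·M_1 + 2·M_2 = 6(Δ_1 - Δ_0) = 27
  2·M_1 + 8·M_2 + 2·M_3 = 6(Δ_2 - Δ_1) = -30
Natural end conditions: M_0 = M_3 = 0.
Solving the tridiagonal system: M_0 = 0, M_1 = 23/5, M_2 = -49/10, M_3 = 0.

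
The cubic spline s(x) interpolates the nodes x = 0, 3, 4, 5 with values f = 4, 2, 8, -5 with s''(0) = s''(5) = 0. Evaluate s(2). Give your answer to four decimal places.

Let M_i = s''(x_i). Step sizes h_i = 3, 1, 1; slopes of the chords Δ_i = (y_(i+1) - y_i)/h_i = -2/3, 6, -13.
  3·M_0 + 8·M_1 + 1·M_2 = 6(Δ_1 - Δ_0) = 40
  1·M_1 + 4·M_2 + 1·M_3 = 6(Δ_2 - Δ_1) = -114
Natural end conditions: M_0 = M_3 = 0.
Hence M_0 = 0, M_1 = 274/31, M_2 = -952/31, M_3 = 0.
On [0, 3], s(x) = 4 - 473/93·x + 0·x² + 137/279·x³.
With x = 2: s(2) = -626/279.

-2.2437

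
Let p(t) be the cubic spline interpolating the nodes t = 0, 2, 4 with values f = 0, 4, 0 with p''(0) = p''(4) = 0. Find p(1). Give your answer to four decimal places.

Write σ_i for p''(x_i). With h_i = 2, 2 and divided differences Δ_i = 2, -2, the continuity of p' gives the tridiagonal system
  2·σ_0 + 8·σ_1 + 2·σ_2 = 6(Δ_1 - Δ_0) = -24
Natural end conditions: σ_0 = σ_2 = 0.
Hence σ_0 = 0, σ_1 = -3, σ_2 = 0.
On [0, 2], p(t) = 0 + 3·t + 0·t² - 1/4·t³.
With t = 1: p(1) = 11/4.

2.7500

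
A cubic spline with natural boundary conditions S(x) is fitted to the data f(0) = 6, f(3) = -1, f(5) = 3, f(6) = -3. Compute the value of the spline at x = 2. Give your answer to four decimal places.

-1.1667

Let M_i = S''(x_i). Step sizes h_i = 3, 2, 1; slopes of the chords Δ_i = (y_(i+1) - y_i)/h_i = -7/3, 2, -6.
  3·M_0 + 10·M_1 + 2·M_2 = 6(Δ_1 - Δ_0) = 26
  2·M_1 + 6·M_2 + 1·M_3 = 6(Δ_2 - Δ_1) = -48
Natural end conditions: M_0 = M_3 = 0.
Solving the tridiagonal system: M_0 = 0, M_1 = 9/2, M_2 = -19/2, M_3 = 0.
On [0, 3], S(x) = 6 - 55/12·x + 0·x² + 1/4·x³.
With x = 2: S(2) = -7/6.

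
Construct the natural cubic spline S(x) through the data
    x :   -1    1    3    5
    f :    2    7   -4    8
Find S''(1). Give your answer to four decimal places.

Let σ_i = S''(x_i). Step sizes h_i = 2, 2, 2; slopes of the chords Δ_i = (y_(i+1) - y_i)/h_i = 5/2, -11/2, 6.
  2·σ_0 + 8·σ_1 + 2·σ_2 = 6(Δ_1 - Δ_0) = -48
  2·σ_1 + 8·σ_2 + 2·σ_3 = 6(Δ_2 - Δ_1) = 69
Natural end conditions: σ_0 = σ_3 = 0.
Solving the tridiagonal system: σ_0 = 0, σ_1 = -87/10, σ_2 = 54/5, σ_3 = 0.

-8.7000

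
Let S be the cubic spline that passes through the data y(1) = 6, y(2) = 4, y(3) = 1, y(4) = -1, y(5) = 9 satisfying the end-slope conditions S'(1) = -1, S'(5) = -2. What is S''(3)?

-7

Put M_i = S'' at the i-th knot. Here h = (1, 1, 1, 1) and Δ = (-2, -3, -2, 10), so the interior equations h_(i-1)·M_(i-1) + 2(h_(i-1)+h_i)·M_i + h_i·M_(i+1) = 6(Δ_i − Δ_(i-1)) read
  1·M_0 + 4·M_1 + 1·M_2 = 6(Δ_1 - Δ_0) = -6
  1·M_1 + 4·M_2 + 1·M_3 = 6(Δ_2 - Δ_1) = 6
  1·M_2 + 4·M_3 + 1·M_4 = 6(Δ_3 - Δ_2) = 72
Clamped end conditions give two more equations: 2h_0·M_0 + h_0·M_1 = 6(Δ_0 - S'(1)) = -6 and h_3·M_3 + 2h_3·M_4 = 6(S'(5) - Δ_3) = -72.
Hence M_0 = -25/7, M_1 = 8/7, M_2 = -7, M_3 = 230/7, M_4 = -367/7.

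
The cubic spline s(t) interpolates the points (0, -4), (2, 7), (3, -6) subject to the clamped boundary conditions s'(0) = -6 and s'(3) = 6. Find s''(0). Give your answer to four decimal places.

39.7500

Let M_i = s''(x_i). Step sizes h_i = 2, 1; slopes of the chords Δ_i = (y_(i+1) - y_i)/h_i = 11/2, -13.
  2·M_0 + 6·M_1 + 1·M_2 = 6(Δ_1 - Δ_0) = -111
Clamped end conditions give two more equations: 2h_0·M_0 + h_0·M_1 = 6(Δ_0 - s'(0)) = 69 and h_1·M_1 + 2h_1·M_2 = 6(s'(3) - Δ_1) = 114.
Hence M_0 = 159/4, M_1 = -45, M_2 = 159/2.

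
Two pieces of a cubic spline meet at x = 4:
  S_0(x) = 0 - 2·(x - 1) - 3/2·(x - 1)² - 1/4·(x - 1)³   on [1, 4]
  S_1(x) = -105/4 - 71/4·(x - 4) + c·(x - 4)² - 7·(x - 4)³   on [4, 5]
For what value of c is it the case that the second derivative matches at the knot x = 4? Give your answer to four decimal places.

-3.7500

S_0''(x) = -3 - 3/2·(x - 1), so S_0''(4) = -15/2. On the right, S_1''(4) = 2c, so c = -15/4.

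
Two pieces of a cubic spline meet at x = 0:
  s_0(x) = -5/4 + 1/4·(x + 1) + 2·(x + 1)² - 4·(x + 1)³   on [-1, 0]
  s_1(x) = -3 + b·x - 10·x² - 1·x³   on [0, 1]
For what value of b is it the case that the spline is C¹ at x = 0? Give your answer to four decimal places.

s_0'(x) = 1/4 + 4·(x + 1) - 12·(x + 1)², so s_0'(0) = -31/4. On the right, s_1'(0) = b, so b = -31/4.

-7.7500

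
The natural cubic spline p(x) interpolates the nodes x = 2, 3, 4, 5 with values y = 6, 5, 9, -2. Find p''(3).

Let M_i = p''(x_i). Step sizes h_i = 1, 1, 1; slopes of the chords Δ_i = (y_(i+1) - y_i)/h_i = -1, 4, -11.
  1·M_0 + 4·M_1 + 1·M_2 = 6(Δ_1 - Δ_0) = 30
  1·M_1 + 4·M_2 + 1·M_3 = 6(Δ_2 - Δ_1) = -90
Natural end conditions: M_0 = M_3 = 0.
Solving the tridiagonal system: M_0 = 0, M_1 = 14, M_2 = -26, M_3 = 0.

14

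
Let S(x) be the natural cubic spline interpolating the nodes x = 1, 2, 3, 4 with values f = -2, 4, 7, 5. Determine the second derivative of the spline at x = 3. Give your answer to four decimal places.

Let M_i = S''(x_i). Step sizes h_i = 1, 1, 1; slopes of the chords Δ_i = (y_(i+1) - y_i)/h_i = 6, 3, -2.
  1·M_0 + 4·M_1 + 1·M_2 = 6(Δ_1 - Δ_0) = -18
  1·M_1 + 4·M_2 + 1·M_3 = 6(Δ_2 - Δ_1) = -30
Natural end conditions: M_0 = M_3 = 0.
Solving the tridiagonal system: M_0 = 0, M_1 = -14/5, M_2 = -34/5, M_3 = 0.

-6.8000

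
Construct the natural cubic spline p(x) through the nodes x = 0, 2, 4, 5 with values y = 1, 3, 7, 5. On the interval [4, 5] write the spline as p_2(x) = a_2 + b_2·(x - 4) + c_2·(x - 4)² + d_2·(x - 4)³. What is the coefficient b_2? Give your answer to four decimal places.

Put σ_i = p'' at the i-th knot. Here h = (2, 2, 1) and Δ = (1, 2, -2), so the interior equations h_(i-1)·σ_(i-1) + 2(h_(i-1)+h_i)·σ_i + h_i·σ_(i+1) = 6(Δ_i − Δ_(i-1)) read
  2·σ_0 + 8·σ_1 + 2·σ_2 = 6(Δ_1 - Δ_0) = 6
  2·σ_1 + 6·σ_2 + 1·σ_3 = 6(Δ_2 - Δ_1) = -24
Natural end conditions: σ_0 = σ_3 = 0.
Hence σ_0 = 0, σ_1 = 21/11, σ_2 = -51/11, σ_3 = 0.
On [4, 5], with p_2(x) = a_2 + b_2·(x - 4) + c_2·(x - 4)² + d_2·(x - 4)³: c_2 = σ_2/2 = -51/22, d_2 = (σ_3 - σ_2)/(6h_2) = 17/22, b_2 = Δ_2 - h_2(2σ_2 + σ_3)/6 = -5/11.

-0.4545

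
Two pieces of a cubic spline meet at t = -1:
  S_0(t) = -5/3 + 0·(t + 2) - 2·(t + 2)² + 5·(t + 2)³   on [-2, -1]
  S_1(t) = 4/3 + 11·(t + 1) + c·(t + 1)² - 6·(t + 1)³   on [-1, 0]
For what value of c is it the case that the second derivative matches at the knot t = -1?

13

S_0''(t) = -4 + 30·(t + 2), so S_0''(-1) = 26. On the right, S_1''(-1) = 2c, so c = 13.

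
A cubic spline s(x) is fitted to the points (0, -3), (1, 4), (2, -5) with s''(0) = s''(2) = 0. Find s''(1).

-24

Put M_i = s'' at the i-th knot. Here h = (1, 1) and Δ = (7, -9), so the interior equations h_(i-1)·M_(i-1) + 2(h_(i-1)+h_i)·M_i + h_i·M_(i+1) = 6(Δ_i − Δ_(i-1)) read
  1·M_0 + 4·M_1 + 1·M_2 = 6(Δ_1 - Δ_0) = -96
Natural end conditions: M_0 = M_2 = 0.
Solving: M_0 = 0, M_1 = -24, M_2 = 0.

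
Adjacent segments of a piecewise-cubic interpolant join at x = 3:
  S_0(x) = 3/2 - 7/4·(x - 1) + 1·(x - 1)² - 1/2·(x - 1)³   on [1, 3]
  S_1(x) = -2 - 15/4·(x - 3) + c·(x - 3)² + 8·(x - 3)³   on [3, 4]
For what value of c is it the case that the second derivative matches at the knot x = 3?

S_0''(x) = 2 - 3·(x - 1), so S_0''(3) = -4. On the right, S_1''(3) = 2c, so c = -2.

-2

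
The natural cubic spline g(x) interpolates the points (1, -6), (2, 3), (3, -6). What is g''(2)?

-27

Put M_i = g'' at the i-th knot. Here h = (1, 1) and Δ = (9, -9), so the interior equations h_(i-1)·M_(i-1) + 2(h_(i-1)+h_i)·M_i + h_i·M_(i+1) = 6(Δ_i − Δ_(i-1)) read
  1·M_0 + 4·M_1 + 1·M_2 = 6(Δ_1 - Δ_0) = -108
Natural end conditions: M_0 = M_2 = 0.
Hence M_0 = 0, M_1 = -27, M_2 = 0.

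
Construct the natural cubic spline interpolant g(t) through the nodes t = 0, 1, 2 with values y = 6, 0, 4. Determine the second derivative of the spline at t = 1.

15

With σ_i denoting the second derivative at x_i, h_i = 1, 1, and Δ_i = (y_(i+1) − y_i)/h_i = -6, 4:
  1·σ_0 + 4·σ_1 + 1·σ_2 = 6(Δ_1 - Δ_0) = 60
Natural end conditions: σ_0 = σ_2 = 0.
Forward elimination and back-substitution give σ_0 = 0, σ_1 = 15, σ_2 = 0.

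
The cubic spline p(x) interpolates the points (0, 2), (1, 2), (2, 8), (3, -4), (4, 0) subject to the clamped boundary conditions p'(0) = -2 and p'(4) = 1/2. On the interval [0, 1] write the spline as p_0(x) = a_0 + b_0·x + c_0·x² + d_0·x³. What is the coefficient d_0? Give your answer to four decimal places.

4.2054

Put M_i = p'' at the i-th knot. Here h = (1, 1, 1, 1) and Δ = (0, 6, -12, 4), so the interior equations h_(i-1)·M_(i-1) + 2(h_(i-1)+h_i)·M_i + h_i·M_(i+1) = 6(Δ_i − Δ_(i-1)) read
  1·M_0 + 4·M_1 + 1·M_2 = 6(Δ_1 - Δ_0) = 36
  1·M_1 + 4·M_2 + 1·M_3 = 6(Δ_2 - Δ_1) = -108
  1·M_2 + 4·M_3 + 1·M_4 = 6(Δ_3 - Δ_2) = 96
Clamped end conditions give two more equations: 2h_0·M_0 + h_0·M_1 = 6(Δ_0 - p'(0)) = 12 and h_3·M_3 + 2h_3·M_4 = 6(p'(4) - Δ_3) = -21.
Solving the tridiagonal system: M_0 = -247/56, M_1 = 583/28, M_2 = -343/8, M_3 = 1195/28, M_4 = -1783/56.
On [0, 1], with p_0(x) = a_0 + b_0·x + c_0·x² + d_0·x³: c_0 = M_0/2 = -247/112, d_0 = (M_1 - M_0)/(6h_0) = 471/112, b_0 = Δ_0 - h_0(2M_0 + M_1)/6 = -2.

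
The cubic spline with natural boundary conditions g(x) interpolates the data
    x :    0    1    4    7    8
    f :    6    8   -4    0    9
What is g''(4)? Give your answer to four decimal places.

2.8974

Let M_i = g''(x_i). Step sizes h_i = 1, 3, 3, 1; slopes of the chords Δ_i = (y_(i+1) - y_i)/h_i = 2, -4, 4/3, 9.
  1·M_0 + 8·M_1 + 3·M_2 = 6(Δ_1 - Δ_0) = -36
  3·M_1 + 12·M_2 + 3·M_3 = 6(Δ_2 - Δ_1) = 32
  3·M_2 + 8·M_3 + 1·M_4 = 6(Δ_3 - Δ_2) = 46
Natural end conditions: M_0 = M_4 = 0.
Solving: M_0 = 0, M_1 = -581/104, M_2 = 113/39, M_3 = 485/104, M_4 = 0.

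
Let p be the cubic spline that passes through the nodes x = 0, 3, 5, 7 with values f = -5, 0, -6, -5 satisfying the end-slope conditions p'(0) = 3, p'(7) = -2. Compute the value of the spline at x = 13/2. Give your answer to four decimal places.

-4.6748

Put m_i = p'' at the i-th knot. Here h = (3, 2, 2) and Δ = (5/3, -3, 1/2), so the interior equations h_(i-1)·m_(i-1) + 2(h_(i-1)+h_i)·m_i + h_i·m_(i+1) = 6(Δ_i − Δ_(i-1)) read
  3·m_0 + 10·m_1 + 2·m_2 = 6(Δ_1 - Δ_0) = -28
  2·m_1 + 8·m_2 + 2·m_3 = 6(Δ_2 - Δ_1) = 21
Clamped end conditions give two more equations: 2h_0·m_0 + h_0·m_1 = 6(Δ_0 - p'(0)) = -8 and h_2·m_2 + 2h_2·m_3 = 6(p'(7) - Δ_2) = -15.
Solving the tridiagonal system: m_0 = 77/111, m_1 = -150/37, m_2 = 387/74, m_3 = -471/74.
On [5, 7], p(x) = -6 - 32/37·(x - 5) + 387/148·(x - 5)² - 143/148·(x - 5)³.
With (x - 5) = 3/2: p(13/2) = -5535/1184.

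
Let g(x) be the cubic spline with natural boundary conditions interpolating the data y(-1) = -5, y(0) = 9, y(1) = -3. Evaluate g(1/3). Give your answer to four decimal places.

7.4074

Put M_i = g'' at the i-th knot. Here h = (1, 1) and Δ = (14, -12), so the interior equations h_(i-1)·M_(i-1) + 2(h_(i-1)+h_i)·M_i + h_i·M_(i+1) = 6(Δ_i − Δ_(i-1)) read
  1·M_0 + 4·M_1 + 1·M_2 = 6(Δ_1 - Δ_0) = -156
Natural end conditions: M_0 = M_2 = 0.
Solving the tridiagonal system: M_0 = 0, M_1 = -39, M_2 = 0.
On [0, 1], g(x) = 9 + 1·x - 39/2·x² + 13/2·x³.
With x = 1/3: g(1/3) = 200/27.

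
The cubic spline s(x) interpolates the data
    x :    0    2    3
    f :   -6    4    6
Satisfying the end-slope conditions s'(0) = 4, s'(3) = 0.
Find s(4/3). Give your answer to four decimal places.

0.8642

Put m_i = s'' at the i-th knot. Here h = (2, 1) and Δ = (5, 2), so the interior equations h_(i-1)·m_(i-1) + 2(h_(i-1)+h_i)·m_i + h_i·m_(i+1) = 6(Δ_i − Δ_(i-1)) read
  2·m_0 + 6·m_1 + 1·m_2 = 6(Δ_1 - Δ_0) = -18
Clamped end conditions give two more equations: 2h_0·m_0 + h_0·m_1 = 6(Δ_0 - s'(0)) = 6 and h_1·m_1 + 2h_1·m_2 = 6(s'(3) - Δ_1) = -12.
Hence m_0 = 19/6, m_1 = -10/3, m_2 = -13/3.
On [0, 2], s(x) = -6 + 4·x + 19/12·x² - 13/24·x³.
With x = 4/3: s(4/3) = 70/81.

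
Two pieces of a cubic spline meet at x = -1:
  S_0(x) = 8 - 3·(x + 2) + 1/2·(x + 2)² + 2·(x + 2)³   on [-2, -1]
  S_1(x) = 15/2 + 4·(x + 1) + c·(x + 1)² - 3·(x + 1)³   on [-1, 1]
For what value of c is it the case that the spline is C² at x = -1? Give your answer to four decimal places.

6.5000

S_0''(x) = 1 + 12·(x + 2), so S_0''(-1) = 13. On the right, S_1''(-1) = 2c, so c = 13/2.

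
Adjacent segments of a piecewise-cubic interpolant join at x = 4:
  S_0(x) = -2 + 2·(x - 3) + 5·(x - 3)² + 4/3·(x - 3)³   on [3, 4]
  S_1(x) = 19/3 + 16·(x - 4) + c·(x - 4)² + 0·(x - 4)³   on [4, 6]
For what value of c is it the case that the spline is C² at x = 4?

9

S_0''(x) = 10 + 8·(x - 3), so S_0''(4) = 18. On the right, S_1''(4) = 2c, so c = 9.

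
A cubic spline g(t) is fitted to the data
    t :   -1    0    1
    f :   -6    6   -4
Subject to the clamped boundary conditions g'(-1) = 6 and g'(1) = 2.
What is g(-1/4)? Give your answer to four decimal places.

Write m_i for g''(x_i). With h_i = 1, 1 and divided differences Δ_i = 12, -10, the continuity of g' gives the tridiagonal system
  1·m_0 + 4·m_1 + 1·m_2 = 6(Δ_1 - Δ_0) = -132
Clamped end conditions give two more equations: 2h_0·m_0 + h_0·m_1 = 6(Δ_0 - g'(-1)) = 36 and h_1·m_1 + 2h_1·m_2 = 6(g'(1) - Δ_1) = 72.
Solving: m_0 = 49, m_1 = -62, m_2 = 67.
On [-1, 0], g(t) = -6 + 6·(t + 1) + 49/2·(t + 1)² - 37/2·(t + 1)³.
With (t + 1) = 3/4: g(-1/4) = 573/128.

4.4766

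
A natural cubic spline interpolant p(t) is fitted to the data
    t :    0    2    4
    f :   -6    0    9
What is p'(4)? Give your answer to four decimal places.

4.8750

Put m_i = p'' at the i-th knot. Here h = (2, 2) and Δ = (3, 9/2), so the interior equations h_(i-1)·m_(i-1) + 2(h_(i-1)+h_i)·m_i + h_i·m_(i+1) = 6(Δ_i − Δ_(i-1)) read
  2·m_0 + 8·m_1 + 2·m_2 = 6(Δ_1 - Δ_0) = 9
Natural end conditions: m_0 = m_2 = 0.
Solving: m_0 = 0, m_1 = 9/8, m_2 = 0.
On [2, 4], p'(t) = b_1 + 2c_1·(t - 2) + 3d_1·(t - 2)² with b_1 = Δ_1 - h_1(2m_1 + m_2)/6 = 15/4, c_1 = m_1/2 = 9/16, d_1 = (m_2 - m_1)/(6h_1) = -3/32. So p'(4) = 39/8.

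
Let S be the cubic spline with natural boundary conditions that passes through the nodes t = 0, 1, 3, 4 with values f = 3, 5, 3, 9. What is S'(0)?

3

Put M_i = S'' at the i-th knot. Here h = (1, 2, 1) and Δ = (2, -1, 6), so the interior equations h_(i-1)·M_(i-1) + 2(h_(i-1)+h_i)·M_i + h_i·M_(i+1) = 6(Δ_i − Δ_(i-1)) read
  1·M_0 + 6·M_1 + 2·M_2 = 6(Δ_1 - Δ_0) = -18
  2·M_1 + 6·M_2 + 1·M_3 = 6(Δ_2 - Δ_1) = 42
Natural end conditions: M_0 = M_3 = 0.
Solving: M_0 = 0, M_1 = -6, M_2 = 9, M_3 = 0.
On [0, 1], S'(t) = b_0 + 2c_0·t + 3d_0·t² with b_0 = Δ_0 - h_0(2M_0 + M_1)/6 = 3, c_0 = M_0/2 = 0, d_0 = (M_1 - M_0)/(6h_0) = -1. So S'(0) = 3.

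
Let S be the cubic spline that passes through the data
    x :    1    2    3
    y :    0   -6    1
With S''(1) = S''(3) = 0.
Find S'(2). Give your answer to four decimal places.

0.5000

Put σ_i = S'' at the i-th knot. Here h = (1, 1) and Δ = (-6, 7), so the interior equations h_(i-1)·σ_(i-1) + 2(h_(i-1)+h_i)·σ_i + h_i·σ_(i+1) = 6(Δ_i − Δ_(i-1)) read
  1·σ_0 + 4·σ_1 + 1·σ_2 = 6(Δ_1 - Δ_0) = 78
Natural end conditions: σ_0 = σ_2 = 0.
Solving: σ_0 = 0, σ_1 = 39/2, σ_2 = 0.
On [2, 3], S'(x) = b_1 + 2c_1·(x - 2) + 3d_1·(x - 2)² with b_1 = Δ_1 - h_1(2σ_1 + σ_2)/6 = 1/2, c_1 = σ_1/2 = 39/4, d_1 = (σ_2 - σ_1)/(6h_1) = -13/4. So S'(2) = 1/2.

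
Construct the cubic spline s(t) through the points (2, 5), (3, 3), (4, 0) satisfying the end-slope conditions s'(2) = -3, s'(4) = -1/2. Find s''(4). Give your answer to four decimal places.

Put M_i = s'' at the i-th knot. Here h = (1, 1) and Δ = (-2, -3), so the interior equations h_(i-1)·M_(i-1) + 2(h_(i-1)+h_i)·M_i + h_i·M_(i+1) = 6(Δ_i − Δ_(i-1)) read
  1·M_0 + 4·M_1 + 1·M_2 = 6(Δ_1 - Δ_0) = -6
Clamped end conditions give two more equations: 2h_0·M_0 + h_0·M_1 = 6(Δ_0 - s'(2)) = 6 and h_1·M_1 + 2h_1·M_2 = 6(s'(4) - Δ_1) = 15.
Forward elimination and back-substitution give M_0 = 23/4, M_1 = -11/2, M_2 = 41/4.

10.2500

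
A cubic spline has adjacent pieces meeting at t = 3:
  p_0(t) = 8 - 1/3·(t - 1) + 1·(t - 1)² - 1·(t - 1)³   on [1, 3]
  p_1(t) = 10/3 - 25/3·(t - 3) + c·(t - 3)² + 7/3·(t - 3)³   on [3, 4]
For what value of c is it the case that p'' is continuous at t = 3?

-5

p_0''(t) = 2 - 6·(t - 1), so p_0''(3) = -10. On the right, p_1''(3) = 2c, so c = -5.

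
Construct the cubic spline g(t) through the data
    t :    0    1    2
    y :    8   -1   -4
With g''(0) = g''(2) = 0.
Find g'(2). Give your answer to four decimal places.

Put M_i = g'' at the i-th knot. Here h = (1, 1) and Δ = (-9, -3), so the interior equations h_(i-1)·M_(i-1) + 2(h_(i-1)+h_i)·M_i + h_i·M_(i+1) = 6(Δ_i − Δ_(i-1)) read
  1·M_0 + 4·M_1 + 1·M_2 = 6(Δ_1 - Δ_0) = 36
Natural end conditions: M_0 = M_2 = 0.
Solving: M_0 = 0, M_1 = 9, M_2 = 0.
On [1, 2], g'(t) = b_1 + 2c_1·(t - 1) + 3d_1·(t - 1)² with b_1 = Δ_1 - h_1(2M_1 + M_2)/6 = -6, c_1 = M_1/2 = 9/2, d_1 = (M_2 - M_1)/(6h_1) = -3/2. So g'(2) = -3/2.

-1.5000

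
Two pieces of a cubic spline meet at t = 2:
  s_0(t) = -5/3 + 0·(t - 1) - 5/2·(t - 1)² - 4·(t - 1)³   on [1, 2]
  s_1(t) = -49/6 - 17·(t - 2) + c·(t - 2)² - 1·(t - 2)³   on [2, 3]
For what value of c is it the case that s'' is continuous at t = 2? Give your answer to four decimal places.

-14.5000

s_0''(t) = -5 - 24·(t - 1), so s_0''(2) = -29. On the right, s_1''(2) = 2c, so c = -29/2.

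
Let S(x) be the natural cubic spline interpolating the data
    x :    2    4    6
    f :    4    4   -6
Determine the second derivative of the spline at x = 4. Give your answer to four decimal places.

Let M_i = S''(x_i). Step sizes h_i = 2, 2; slopes of the chords Δ_i = (y_(i+1) - y_i)/h_i = 0, -5.
  2·M_0 + 8·M_1 + 2·M_2 = 6(Δ_1 - Δ_0) = -30
Natural end conditions: M_0 = M_2 = 0.
Solving: M_0 = 0, M_1 = -15/4, M_2 = 0.

-3.7500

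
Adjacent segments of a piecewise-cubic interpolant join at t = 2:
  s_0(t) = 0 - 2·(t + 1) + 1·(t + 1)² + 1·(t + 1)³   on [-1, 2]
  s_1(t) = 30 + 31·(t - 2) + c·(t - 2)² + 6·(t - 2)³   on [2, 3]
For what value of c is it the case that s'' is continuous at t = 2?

s_0''(t) = 2 + 6·(t + 1), so s_0''(2) = 20. On the right, s_1''(2) = 2c, so c = 10.

10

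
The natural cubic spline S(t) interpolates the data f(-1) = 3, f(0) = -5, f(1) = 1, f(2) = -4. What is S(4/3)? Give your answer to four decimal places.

With M_i denoting the second derivative at x_i, h_i = 1, 1, 1, and Δ_i = (y_(i+1) − y_i)/h_i = -8, 6, -5:
  1·M_0 + 4·M_1 + 1·M_2 = 6(Δ_1 - Δ_0) = 84
  1·M_1 + 4·M_2 + 1·M_3 = 6(Δ_2 - Δ_1) = -66
Natural end conditions: M_0 = M_3 = 0.
Solving the tridiagonal system: M_0 = 0, M_1 = 134/5, M_2 = -116/5, M_3 = 0.
On [1, 2], S(t) = 1 + 41/15·(t - 1) - 58/5·(t - 1)² + 58/15·(t - 1)³.
With (t - 1) = 1/3: S(4/3) = 62/81.

0.7654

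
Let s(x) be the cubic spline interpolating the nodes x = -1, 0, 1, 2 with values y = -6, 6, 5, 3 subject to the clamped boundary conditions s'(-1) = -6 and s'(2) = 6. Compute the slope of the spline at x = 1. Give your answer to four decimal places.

-6.6000

Write m_i for s''(x_i). With h_i = 1, 1, 1 and divided differences Δ_i = 12, -1, -2, the continuity of s' gives the tridiagonal system
  1·m_0 + 4·m_1 + 1·m_2 = 6(Δ_1 - Δ_0) = -78
  1·m_1 + 4·m_2 + 1·m_3 = 6(Δ_2 - Δ_1) = -6
Clamped end conditions give two more equations: 2h_0·m_0 + h_0·m_1 = 6(Δ_0 - s'(-1)) = 108 and h_2·m_2 + 2h_2·m_3 = 6(s'(2) - Δ_2) = 48.
Forward elimination and back-substitution give m_0 = 366/5, m_1 = -192/5, m_2 = 12/5, m_3 = 114/5.
On [1, 2], s'(x) = b_2 + 2c_2·(x - 1) + 3d_2·(x - 1)² with b_2 = Δ_2 - h_2(2m_2 + m_3)/6 = -33/5, c_2 = m_2/2 = 6/5, d_2 = (m_3 - m_2)/(6h_2) = 17/5. So s'(1) = -33/5.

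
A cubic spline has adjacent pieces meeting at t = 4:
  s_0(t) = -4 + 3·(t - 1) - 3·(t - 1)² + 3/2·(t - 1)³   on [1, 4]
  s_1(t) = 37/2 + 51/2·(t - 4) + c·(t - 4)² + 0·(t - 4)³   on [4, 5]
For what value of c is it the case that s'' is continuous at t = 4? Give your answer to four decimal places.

10.5000

s_0''(t) = -6 + 9·(t - 1), so s_0''(4) = 21. On the right, s_1''(4) = 2c, so c = 21/2.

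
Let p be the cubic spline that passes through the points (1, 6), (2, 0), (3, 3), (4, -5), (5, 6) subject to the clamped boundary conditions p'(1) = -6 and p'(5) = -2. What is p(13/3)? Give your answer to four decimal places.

Put m_i = p'' at the i-th knot. Here h = (1, 1, 1, 1) and Δ = (-6, 3, -8, 11), so the interior equations h_(i-1)·m_(i-1) + 2(h_(i-1)+h_i)·m_i + h_i·m_(i+1) = 6(Δ_i − Δ_(i-1)) read
  1·m_0 + 4·m_1 + 1·m_2 = 6(Δ_1 - Δ_0) = 54
  1·m_1 + 4·m_2 + 1·m_3 = 6(Δ_2 - Δ_1) = -66
  1·m_2 + 4·m_3 + 1·m_4 = 6(Δ_3 - Δ_2) = 114
Clamped end conditions give two more equations: 2h_0·m_0 + h_0·m_1 = 6(Δ_0 - p'(1)) = 0 and h_3·m_3 + 2h_3·m_4 = 6(p'(5) - Δ_3) = -78.
Forward elimination and back-substitution give m_0 = -181/14, m_1 = 181/7, m_2 = -73/2, m_3 = 379/7, m_4 = -925/14.
On [4, 5], p(x) = -5 + 111/28·(x - 4) + 379/14·(x - 4)² - 561/28·(x - 4)³.
With (x - 4) = 1/3: p(13/3) = -89/63.

-1.4127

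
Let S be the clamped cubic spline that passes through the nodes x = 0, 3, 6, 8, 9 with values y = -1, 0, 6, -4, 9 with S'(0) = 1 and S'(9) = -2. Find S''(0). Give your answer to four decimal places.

Write m_i for S''(x_i). With h_i = 3, 3, 2, 1 and divided differences Δ_i = 1/3, 2, -5, 13, the continuity of S' gives the tridiagonal system
  3·m_0 + 12·m_1 + 3·m_2 = 6(Δ_1 - Δ_0) = 10
  3·m_1 + 10·m_2 + 2·m_3 = 6(Δ_2 - Δ_1) = -42
  2·m_2 + 6·m_3 + 1·m_4 = 6(Δ_3 - Δ_2) = 108
Clamped end conditions give two more equations: 2h_0·m_0 + h_0·m_1 = 6(Δ_0 - S'(0)) = -4 and h_3·m_3 + 2h_3·m_4 = 6(S'(9) - Δ_3) = -90.
Solving the tridiagonal system: m_0 = -319/108, m_1 = 247/54, m_2 = -1297/108, m_3 = 869/27, m_4 = -3299/54.

-2.9537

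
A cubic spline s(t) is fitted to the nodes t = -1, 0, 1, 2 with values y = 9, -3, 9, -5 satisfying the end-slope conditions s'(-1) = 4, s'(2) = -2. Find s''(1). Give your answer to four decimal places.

-76.8000

Write M_i for s''(x_i). With h_i = 1, 1, 1 and divided differences Δ_i = -12, 12, -14, the continuity of s' gives the tridiagonal system
  1·M_0 + 4·M_1 + 1·M_2 = 6(Δ_1 - Δ_0) = 144
  1·M_1 + 4·M_2 + 1·M_3 = 6(Δ_2 - Δ_1) = -156
Clamped end conditions give two more equations: 2h_0·M_0 + h_0·M_1 = 6(Δ_0 - s'(-1)) = -96 and h_2·M_2 + 2h_2·M_3 = 6(s'(2) - Δ_2) = 72.
Hence M_0 = -432/5, M_1 = 384/5, M_2 = -384/5, M_3 = 372/5.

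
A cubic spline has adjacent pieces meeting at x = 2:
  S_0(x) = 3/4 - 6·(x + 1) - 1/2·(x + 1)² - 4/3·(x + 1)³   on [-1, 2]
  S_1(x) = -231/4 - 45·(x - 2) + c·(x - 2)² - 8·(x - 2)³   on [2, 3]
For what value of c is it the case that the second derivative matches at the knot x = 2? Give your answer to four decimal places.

-12.5000

S_0''(x) = -1 - 8·(x + 1), so S_0''(2) = -25. On the right, S_1''(2) = 2c, so c = -25/2.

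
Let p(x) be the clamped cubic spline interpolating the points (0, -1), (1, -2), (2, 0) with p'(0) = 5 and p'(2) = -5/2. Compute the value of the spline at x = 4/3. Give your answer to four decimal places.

Write m_i for p''(x_i). With h_i = 1, 1 and divided differences Δ_i = -1, 2, the continuity of p' gives the tridiagonal system
  1·m_0 + 4·m_1 + 1·m_2 = 6(Δ_1 - Δ_0) = 18
Clamped end conditions give two more equations: 2h_0·m_0 + h_0·m_1 = 6(Δ_0 - p'(0)) = -36 and h_1·m_1 + 2h_1·m_2 = 6(p'(2) - Δ_1) = -27.
Solving the tridiagonal system: m_0 = -105/4, m_1 = 33/2, m_2 = -87/4.
On [1, 2], p(x) = -2 + 1/8·(x - 1) + 33/4·(x - 1)² - 51/8·(x - 1)³.
With (x - 1) = 1/3: p(4/3) = -23/18.

-1.2778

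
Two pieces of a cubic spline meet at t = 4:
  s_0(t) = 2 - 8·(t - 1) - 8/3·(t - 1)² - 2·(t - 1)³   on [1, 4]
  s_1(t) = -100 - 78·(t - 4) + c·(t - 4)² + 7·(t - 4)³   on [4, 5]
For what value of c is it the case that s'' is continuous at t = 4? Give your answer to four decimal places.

s_0''(t) = -16/3 - 12·(t - 1), so s_0''(4) = -124/3. On the right, s_1''(4) = 2c, so c = -62/3.

-20.6667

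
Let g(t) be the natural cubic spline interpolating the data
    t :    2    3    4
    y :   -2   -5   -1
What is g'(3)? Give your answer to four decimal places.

Let M_i = g''(x_i). Step sizes h_i = 1, 1; slopes of the chords Δ_i = (y_(i+1) - y_i)/h_i = -3, 4.
  1·M_0 + 4·M_1 + 1·M_2 = 6(Δ_1 - Δ_0) = 42
Natural end conditions: M_0 = M_2 = 0.
Solving: M_0 = 0, M_1 = 21/2, M_2 = 0.
On [3, 4], g'(t) = b_1 + 2c_1·(t - 3) + 3d_1·(t - 3)² with b_1 = Δ_1 - h_1(2M_1 + M_2)/6 = 1/2, c_1 = M_1/2 = 21/4, d_1 = (M_2 - M_1)/(6h_1) = -7/4. So g'(3) = 1/2.

0.5000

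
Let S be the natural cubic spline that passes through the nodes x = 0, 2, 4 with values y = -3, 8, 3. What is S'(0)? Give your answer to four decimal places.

7.5000

Write σ_i for S''(x_i). With h_i = 2, 2 and divided differences Δ_i = 11/2, -5/2, the continuity of S' gives the tridiagonal system
  2·σ_0 + 8·σ_1 + 2·σ_2 = 6(Δ_1 - Δ_0) = -48
Natural end conditions: σ_0 = σ_2 = 0.
Solving: σ_0 = 0, σ_1 = -6, σ_2 = 0.
On [0, 2], S'(x) = b_0 + 2c_0·x + 3d_0·x² with b_0 = Δ_0 - h_0(2σ_0 + σ_1)/6 = 15/2, c_0 = σ_0/2 = 0, d_0 = (σ_1 - σ_0)/(6h_0) = -1/2. So S'(0) = 15/2.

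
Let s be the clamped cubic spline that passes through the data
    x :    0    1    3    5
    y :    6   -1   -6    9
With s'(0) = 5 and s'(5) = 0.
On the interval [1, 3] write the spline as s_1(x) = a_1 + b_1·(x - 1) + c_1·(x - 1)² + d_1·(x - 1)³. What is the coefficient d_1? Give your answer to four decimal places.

With M_i denoting the second derivative at x_i, h_i = 1, 2, 2, and Δ_i = (y_(i+1) − y_i)/h_i = -7, -5/2, 15/2:
  1·M_0 + 6·M_1 + 2·M_2 = 6(Δ_1 - Δ_0) = 27
  2·M_1 + 8·M_2 + 2·M_3 = 6(Δ_2 - Δ_1) = 60
Clamped end conditions give two more equations: 2h_0·M_0 + h_0·M_1 = 6(Δ_0 - s'(0)) = -72 and h_2·M_2 + 2h_2·M_3 = 6(s'(5) - Δ_2) = -45.
Solving the tridiagonal system: M_0 = -40, M_1 = 8, M_2 = 19/2, M_3 = -16.
On [1, 3], with s_1(x) = a_1 + b_1·(x - 1) + c_1·(x - 1)² + d_1·(x - 1)³: c_1 = M_1/2 = 4, d_1 = (M_2 - M_1)/(6h_1) = 1/8, b_1 = Δ_1 - h_1(2M_1 + M_2)/6 = -11.

0.1250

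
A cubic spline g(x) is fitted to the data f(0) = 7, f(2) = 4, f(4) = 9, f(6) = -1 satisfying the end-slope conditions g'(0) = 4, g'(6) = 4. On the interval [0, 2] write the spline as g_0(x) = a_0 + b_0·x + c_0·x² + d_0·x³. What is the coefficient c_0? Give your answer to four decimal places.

Write M_i for g''(x_i). With h_i = 2, 2, 2 and divided differences Δ_i = -3/2, 5/2, -5, the continuity of g' gives the tridiagonal system
  2·M_0 + 8·M_1 + 2·M_2 = 6(Δ_1 - Δ_0) = 24
  2·M_1 + 8·M_2 + 2·M_3 = 6(Δ_2 - Δ_1) = -45
Clamped end conditions give two more equations: 2h_0·M_0 + h_0·M_1 = 6(Δ_0 - g'(0)) = -33 and h_2·M_2 + 2h_2·M_3 = 6(g'(6) - Δ_2) = 54.
Solving: M_0 = -13, M_1 = 19/2, M_2 = -13, M_3 = 20.
On [0, 2], with g_0(x) = a_0 + b_0·x + c_0·x² + d_0·x³: c_0 = M_0/2 = -13/2, d_0 = (M_1 - M_0)/(6h_0) = 15/8, b_0 = Δ_0 - h_0(2M_0 + M_1)/6 = 4.

-6.5000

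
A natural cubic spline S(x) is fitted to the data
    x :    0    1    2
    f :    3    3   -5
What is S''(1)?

-12

Put M_i = S'' at the i-th knot. Here h = (1, 1) and Δ = (0, -8), so the interior equations h_(i-1)·M_(i-1) + 2(h_(i-1)+h_i)·M_i + h_i·M_(i+1) = 6(Δ_i − Δ_(i-1)) read
  1·M_0 + 4·M_1 + 1·M_2 = 6(Δ_1 - Δ_0) = -48
Natural end conditions: M_0 = M_2 = 0.
Solving: M_0 = 0, M_1 = -12, M_2 = 0.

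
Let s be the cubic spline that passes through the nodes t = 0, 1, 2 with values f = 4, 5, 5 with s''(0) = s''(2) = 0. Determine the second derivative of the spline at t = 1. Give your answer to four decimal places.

Let M_i = s''(x_i). Step sizes h_i = 1, 1; slopes of the chords Δ_i = (y_(i+1) - y_i)/h_i = 1, 0.
  1·M_0 + 4·M_1 + 1·M_2 = 6(Δ_1 - Δ_0) = -6
Natural end conditions: M_0 = M_2 = 0.
Hence M_0 = 0, M_1 = -3/2, M_2 = 0.

-1.5000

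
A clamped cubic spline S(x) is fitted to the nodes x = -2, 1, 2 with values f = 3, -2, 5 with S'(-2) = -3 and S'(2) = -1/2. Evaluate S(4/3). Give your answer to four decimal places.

1.0093

With M_i denoting the second derivative at x_i, h_i = 3, 1, and Δ_i = (y_(i+1) − y_i)/h_i = -5/3, 7:
  3·M_0 + 8·M_1 + 1·M_2 = 6(Δ_1 - Δ_0) = 52
Clamped end conditions give two more equations: 2h_0·M_0 + h_0·M_1 = 6(Δ_0 - S'(-2)) = 8 and h_1·M_1 + 2h_1·M_2 = 6(S'(2) - Δ_1) = -45.
Hence M_0 = -109/24, M_1 = 47/4, M_2 = -227/8.
On [1, 2], S(x) = -2 + 125/16·(x - 1) + 47/8·(x - 1)² - 107/16·(x - 1)³.
With (x - 1) = 1/3: S(4/3) = 109/108.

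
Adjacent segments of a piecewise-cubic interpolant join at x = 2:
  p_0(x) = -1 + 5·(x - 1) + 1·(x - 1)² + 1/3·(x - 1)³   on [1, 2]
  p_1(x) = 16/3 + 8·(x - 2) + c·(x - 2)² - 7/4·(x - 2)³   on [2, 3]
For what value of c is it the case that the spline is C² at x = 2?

p_0''(x) = 2 + 2·(x - 1), so p_0''(2) = 4. On the right, p_1''(2) = 2c, so c = 2.

2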